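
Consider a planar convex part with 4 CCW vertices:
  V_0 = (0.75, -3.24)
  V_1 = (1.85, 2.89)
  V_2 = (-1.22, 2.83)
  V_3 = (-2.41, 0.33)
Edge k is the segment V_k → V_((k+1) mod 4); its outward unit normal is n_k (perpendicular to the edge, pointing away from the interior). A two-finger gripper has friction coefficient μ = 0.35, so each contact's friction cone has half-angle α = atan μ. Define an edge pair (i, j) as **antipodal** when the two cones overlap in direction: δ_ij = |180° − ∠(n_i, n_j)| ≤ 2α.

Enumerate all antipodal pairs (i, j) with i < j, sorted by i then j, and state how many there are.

α = atan 0.35 = 19.29°;  2α = 38.58°
n_0 = (+0.9843, -0.1766)
n_1 = (-0.0195, +0.9998)
n_2 = (-0.9029, +0.4298)
n_3 = (-0.7488, -0.6628)
  (0,1): δ = 78.71°  ·
  (0,2): δ = 15.28°  ✓
  (0,3): δ = 51.69°  ·
  (1,2): δ = 116.57°  ·
  (1,3): δ = 49.61°  ·
  (2,3): δ = 113.03°  ·
antipodal pairs: 1

count = 1; pairs: (0,2)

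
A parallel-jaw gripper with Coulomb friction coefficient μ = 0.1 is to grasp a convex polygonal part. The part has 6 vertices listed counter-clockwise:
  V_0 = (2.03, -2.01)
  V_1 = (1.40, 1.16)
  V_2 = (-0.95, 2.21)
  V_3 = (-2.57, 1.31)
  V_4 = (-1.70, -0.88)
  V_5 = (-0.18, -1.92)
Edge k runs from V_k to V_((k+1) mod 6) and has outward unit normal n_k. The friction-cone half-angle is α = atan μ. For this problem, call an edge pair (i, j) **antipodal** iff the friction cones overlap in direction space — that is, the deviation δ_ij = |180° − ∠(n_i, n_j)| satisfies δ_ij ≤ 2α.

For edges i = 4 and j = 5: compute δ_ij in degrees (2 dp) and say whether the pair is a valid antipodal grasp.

δ = 147.95°, invalid

α = atan 0.1 = 5.71°;  2α = 11.42°
edge 4: e_4 = (+1.52, -1.04);  n_4 = (-0.5647, -0.8253)
edge 5: e_5 = (+2.21, -0.09);  n_5 = (-0.0407, -0.9992)
∠(n_4, n_5) = 32.05°
δ = |180° − 32.05°| = 147.95°
147.95° > 2α = 11.42°  →  invalid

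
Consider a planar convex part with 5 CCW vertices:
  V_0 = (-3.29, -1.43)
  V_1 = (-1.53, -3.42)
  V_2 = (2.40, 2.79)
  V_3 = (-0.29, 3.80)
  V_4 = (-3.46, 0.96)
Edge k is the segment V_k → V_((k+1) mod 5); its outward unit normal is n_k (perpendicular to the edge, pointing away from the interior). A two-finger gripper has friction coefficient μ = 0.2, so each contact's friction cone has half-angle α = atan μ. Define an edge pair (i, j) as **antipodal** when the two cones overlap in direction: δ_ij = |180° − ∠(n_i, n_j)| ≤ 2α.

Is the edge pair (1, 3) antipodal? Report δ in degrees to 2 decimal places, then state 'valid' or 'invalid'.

α = atan 0.2 = 11.31°;  2α = 22.62°
edge 1: e_1 = (+3.93, +6.21);  n_1 = (+0.8450, -0.5348)
edge 3: e_3 = (-3.17, -2.84);  n_3 = (-0.6673, +0.7448)
∠(n_1, n_3) = 164.18°
δ = |180° − 164.18°| = 15.82°
15.82° ≤ 2α = 22.62°  →  valid

δ = 15.82°, valid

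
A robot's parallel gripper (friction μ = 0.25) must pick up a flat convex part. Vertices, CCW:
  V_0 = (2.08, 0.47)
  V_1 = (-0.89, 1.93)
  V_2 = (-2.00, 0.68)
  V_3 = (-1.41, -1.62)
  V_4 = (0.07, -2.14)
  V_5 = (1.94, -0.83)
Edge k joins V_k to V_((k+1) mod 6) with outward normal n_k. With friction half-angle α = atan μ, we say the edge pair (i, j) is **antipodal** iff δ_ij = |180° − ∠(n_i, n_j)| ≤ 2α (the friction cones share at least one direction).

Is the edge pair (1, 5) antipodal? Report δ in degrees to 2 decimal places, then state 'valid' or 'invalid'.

δ = 35.46°, invalid

α = atan 0.25 = 14.04°;  2α = 28.07°
edge 1: e_1 = (-1.11, -1.25);  n_1 = (-0.7477, +0.6640)
edge 5: e_5 = (+0.14, +1.30);  n_5 = (+0.9943, -0.1071)
∠(n_1, n_5) = 144.54°
δ = |180° − 144.54°| = 35.46°
35.46° > 2α = 28.07°  →  invalid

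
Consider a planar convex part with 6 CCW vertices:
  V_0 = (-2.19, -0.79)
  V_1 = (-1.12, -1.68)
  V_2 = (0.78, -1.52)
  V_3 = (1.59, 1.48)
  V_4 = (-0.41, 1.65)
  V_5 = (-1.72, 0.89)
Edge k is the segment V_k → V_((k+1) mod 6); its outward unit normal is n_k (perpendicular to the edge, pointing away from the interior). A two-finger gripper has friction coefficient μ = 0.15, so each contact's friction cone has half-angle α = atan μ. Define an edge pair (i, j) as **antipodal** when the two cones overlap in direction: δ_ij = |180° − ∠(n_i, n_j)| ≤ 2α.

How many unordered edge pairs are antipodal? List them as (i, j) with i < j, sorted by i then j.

count = 2; pairs: (1,3), (2,5)

α = atan 0.15 = 8.53°;  2α = 17.06°
n_0 = (-0.6395, -0.7688)
n_1 = (+0.0839, -0.9965)
n_2 = (+0.9654, -0.2607)
n_3 = (+0.0847, +0.9964)
n_4 = (-0.5018, +0.8650)
n_5 = (-0.9630, +0.2694)
  (0,1): δ = 135.43°  ·
  (0,2): δ = 65.36°  ·
  (0,3): δ = 34.89°  ·
  (0,4): δ = 69.87°  ·
  (0,5): δ = 114.12°  ·
  (1,2): δ = 109.92°  ·
  (1,3): δ = 9.67°  ✓
  (1,4): δ = 25.31°  ·
  (1,5): δ = 69.56°  ·
  (2,3): δ = 79.75°  ·
  (2,4): δ = 44.77°  ·
  (2,5): δ = 0.52°  ✓
  (3,4): δ = 145.02°  ·
  (3,5): δ = 100.77°  ·
  (4,5): δ = 135.75°  ·
antipodal pairs: 2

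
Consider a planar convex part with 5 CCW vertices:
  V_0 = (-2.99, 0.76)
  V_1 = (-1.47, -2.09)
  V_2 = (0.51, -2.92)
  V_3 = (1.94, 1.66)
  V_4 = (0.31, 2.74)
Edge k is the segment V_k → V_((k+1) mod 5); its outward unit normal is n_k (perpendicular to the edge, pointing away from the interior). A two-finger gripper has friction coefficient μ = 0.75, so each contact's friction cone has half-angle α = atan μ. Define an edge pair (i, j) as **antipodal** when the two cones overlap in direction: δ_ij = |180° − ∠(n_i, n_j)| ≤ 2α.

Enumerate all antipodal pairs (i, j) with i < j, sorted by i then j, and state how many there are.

count = 5; pairs: (0,2), (0,3), (1,3), (1,4), (2,4)

α = atan 0.75 = 36.87°;  2α = 73.74°
n_0 = (-0.8824, -0.4706)
n_1 = (-0.3866, -0.9222)
n_2 = (+0.9546, -0.2980)
n_3 = (+0.5523, +0.8336)
n_4 = (-0.5145, +0.8575)
  (0,1): δ = 140.82°  ·
  (0,2): δ = 45.41°  ✓
  (0,3): δ = 28.40°  ✓
  (0,4): δ = 92.89°  ·
  (1,2): δ = 84.60°  ·
  (1,3): δ = 10.78°  ✓
  (1,4): δ = 53.71°  ✓
  (2,3): δ = 106.19°  ·
  (2,4): δ = 41.70°  ✓
  (3,4): δ = 115.51°  ·
antipodal pairs: 5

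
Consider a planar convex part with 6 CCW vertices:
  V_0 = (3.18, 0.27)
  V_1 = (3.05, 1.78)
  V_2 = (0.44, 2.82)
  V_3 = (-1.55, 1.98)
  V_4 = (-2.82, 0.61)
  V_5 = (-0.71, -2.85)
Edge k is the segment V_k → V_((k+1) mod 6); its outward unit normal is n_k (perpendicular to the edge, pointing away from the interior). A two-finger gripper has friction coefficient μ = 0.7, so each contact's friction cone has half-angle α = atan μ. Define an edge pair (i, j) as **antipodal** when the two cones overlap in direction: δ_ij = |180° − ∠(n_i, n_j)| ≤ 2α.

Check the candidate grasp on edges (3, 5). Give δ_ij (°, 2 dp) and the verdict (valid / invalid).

α = atan 0.7 = 34.99°;  2α = 69.98°
edge 3: e_3 = (-1.27, -1.37);  n_3 = (-0.7334, +0.6798)
edge 5: e_5 = (+3.89, +3.12);  n_5 = (+0.6257, -0.7801)
∠(n_3, n_5) = 171.56°
δ = |180° − 171.56°| = 8.44°
8.44° ≤ 2α = 69.98°  →  valid

δ = 8.44°, valid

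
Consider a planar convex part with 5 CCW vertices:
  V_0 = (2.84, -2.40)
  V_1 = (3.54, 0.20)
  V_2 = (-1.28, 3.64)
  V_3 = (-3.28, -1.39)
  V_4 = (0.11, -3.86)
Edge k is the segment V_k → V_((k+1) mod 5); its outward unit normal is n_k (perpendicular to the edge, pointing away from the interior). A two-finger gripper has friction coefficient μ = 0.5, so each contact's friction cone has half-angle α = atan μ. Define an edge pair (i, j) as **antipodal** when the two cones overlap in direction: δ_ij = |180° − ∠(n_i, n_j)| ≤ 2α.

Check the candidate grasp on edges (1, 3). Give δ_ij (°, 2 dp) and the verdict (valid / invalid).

α = atan 0.5 = 26.57°;  2α = 53.13°
edge 1: e_1 = (-4.82, +3.44);  n_1 = (+0.5809, +0.8140)
edge 3: e_3 = (+3.39, -2.47);  n_3 = (-0.5889, -0.8082)
∠(n_1, n_3) = 179.44°
δ = |180° − 179.44°| = 0.56°
0.56° ≤ 2α = 53.13°  →  valid

δ = 0.56°, valid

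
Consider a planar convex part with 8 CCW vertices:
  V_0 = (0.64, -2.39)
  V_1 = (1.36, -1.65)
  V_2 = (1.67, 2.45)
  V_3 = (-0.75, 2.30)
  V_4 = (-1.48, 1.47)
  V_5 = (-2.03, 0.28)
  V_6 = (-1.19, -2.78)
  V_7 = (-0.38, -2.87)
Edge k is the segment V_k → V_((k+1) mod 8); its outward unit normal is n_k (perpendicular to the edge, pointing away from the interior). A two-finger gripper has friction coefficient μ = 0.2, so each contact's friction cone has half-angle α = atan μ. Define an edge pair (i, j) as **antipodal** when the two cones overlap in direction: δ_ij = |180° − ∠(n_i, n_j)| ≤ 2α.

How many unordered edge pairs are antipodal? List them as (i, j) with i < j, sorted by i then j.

α = atan 0.2 = 11.31°;  2α = 22.62°
n_0 = (+0.7167, -0.6974)
n_1 = (+0.9972, -0.0754)
n_2 = (-0.0619, +0.9981)
n_3 = (-0.7509, +0.6604)
n_4 = (-0.9077, +0.4195)
n_5 = (-0.9643, -0.2647)
n_6 = (-0.1104, -0.9939)
n_7 = (+0.4258, -0.9048)
  (0,1): δ = 140.11°  ·
  (0,2): δ = 42.24°  ·
  (0,3): δ = 2.88°  ✓
  (0,4): δ = 19.41°  ✓
  (0,5): δ = 59.57°  ·
  (0,6): δ = 127.87°  ·
  (0,7): δ = 159.42°  ·
  (1,2): δ = 82.13°  ·
  (1,3): δ = 37.01°  ·
  (1,4): δ = 20.48°  ✓
  (1,5): δ = 19.67°  ✓
  (1,6): δ = 87.98°  ·
  (1,7): δ = 119.53°  ·
  (2,3): δ = 134.88°  ·
  (2,4): δ = 118.35°  ·
  (2,5): δ = 78.20°  ·
  (2,6): δ = 9.89°  ✓
  (2,7): δ = 21.65°  ✓
  (3,4): δ = 163.47°  ·
  (3,5): δ = 123.32°  ·
  (3,6): δ = 55.01°  ·
  (3,7): δ = 23.47°  ·
  (4,5): δ = 139.84°  ·
  (4,6): δ = 71.53°  ·
  (4,7): δ = 39.99°  ·
  (5,6): δ = 111.69°  ·
  (5,7): δ = 80.15°  ·
  (6,7): δ = 148.46°  ·
antipodal pairs: 6

count = 6; pairs: (0,3), (0,4), (1,4), (1,5), (2,6), (2,7)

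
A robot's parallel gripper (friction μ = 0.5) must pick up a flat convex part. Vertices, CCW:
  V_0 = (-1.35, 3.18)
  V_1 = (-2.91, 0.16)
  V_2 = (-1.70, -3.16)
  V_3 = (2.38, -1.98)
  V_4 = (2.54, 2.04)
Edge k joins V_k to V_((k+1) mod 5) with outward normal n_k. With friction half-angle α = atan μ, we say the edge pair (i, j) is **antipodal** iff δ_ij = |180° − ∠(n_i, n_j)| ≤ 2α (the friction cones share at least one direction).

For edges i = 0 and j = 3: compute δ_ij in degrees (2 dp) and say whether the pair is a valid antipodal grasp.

α = atan 0.5 = 26.57°;  2α = 53.13°
edge 0: e_0 = (-1.56, -3.02);  n_0 = (-0.8885, +0.4589)
edge 3: e_3 = (+0.16, +4.02);  n_3 = (+0.9992, -0.0398)
∠(n_0, n_3) = 154.96°
δ = |180° − 154.96°| = 25.04°
25.04° ≤ 2α = 53.13°  →  valid

δ = 25.04°, valid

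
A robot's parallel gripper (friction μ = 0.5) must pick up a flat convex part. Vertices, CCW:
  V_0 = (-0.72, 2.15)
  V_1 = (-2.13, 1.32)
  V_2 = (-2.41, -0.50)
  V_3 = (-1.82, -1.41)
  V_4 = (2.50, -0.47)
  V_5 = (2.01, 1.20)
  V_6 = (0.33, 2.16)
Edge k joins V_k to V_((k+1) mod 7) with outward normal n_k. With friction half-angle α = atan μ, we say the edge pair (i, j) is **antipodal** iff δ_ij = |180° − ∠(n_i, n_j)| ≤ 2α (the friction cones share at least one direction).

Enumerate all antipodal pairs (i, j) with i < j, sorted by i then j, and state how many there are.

count = 6; pairs: (0,3), (1,4), (2,4), (2,5), (3,5), (3,6)

α = atan 0.5 = 26.57°;  2α = 53.13°
n_0 = (-0.5073, +0.8618)
n_1 = (-0.9884, +0.1521)
n_2 = (-0.8391, -0.5440)
n_3 = (+0.2126, -0.9771)
n_4 = (+0.9595, +0.2815)
n_5 = (+0.4961, +0.8682)
n_6 = (-0.0095, +1.0000)
  (0,1): δ = 129.23°  ·
  (0,2): δ = 87.53°  ·
  (0,3): δ = 18.21°  ✓
  (0,4): δ = 75.87°  ·
  (0,5): δ = 119.77°  ·
  (0,6): δ = 150.06°  ·
  (1,2): δ = 138.30°  ·
  (1,3): δ = 68.98°  ·
  (1,4): δ = 25.10°  ✓
  (1,5): δ = 69.00°  ·
  (1,6): δ = 99.29°  ·
  (2,3): δ = 110.68°  ·
  (2,4): δ = 16.61°  ✓
  (2,5): δ = 27.30°  ✓
  (2,6): δ = 57.59°  ·
  (3,4): δ = 85.92°  ·
  (3,5): δ = 42.02°  ✓
  (3,6): δ = 11.73°  ✓
  (4,5): δ = 136.10°  ·
  (4,6): δ = 105.81°  ·
  (5,6): δ = 149.71°  ·
antipodal pairs: 6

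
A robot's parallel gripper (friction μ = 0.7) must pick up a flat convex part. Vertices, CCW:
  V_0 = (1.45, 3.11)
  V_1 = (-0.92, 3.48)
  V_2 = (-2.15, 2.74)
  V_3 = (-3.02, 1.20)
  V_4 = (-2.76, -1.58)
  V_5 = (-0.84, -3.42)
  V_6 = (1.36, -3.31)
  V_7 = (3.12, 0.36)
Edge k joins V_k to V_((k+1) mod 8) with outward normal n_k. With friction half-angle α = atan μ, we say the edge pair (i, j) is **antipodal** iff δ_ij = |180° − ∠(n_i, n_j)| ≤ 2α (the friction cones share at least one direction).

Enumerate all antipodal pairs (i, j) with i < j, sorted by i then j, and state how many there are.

count = 11; pairs: (0,4), (0,5), (1,5), (1,6), (2,5), (2,6), (2,7), (3,6), (3,7), (4,7), (5,7)

α = atan 0.7 = 34.99°;  2α = 69.98°
n_0 = (+0.1542, +0.9880)
n_1 = (-0.5155, +0.8569)
n_2 = (-0.8707, +0.4919)
n_3 = (-0.9957, -0.0931)
n_4 = (-0.6919, -0.7220)
n_5 = (+0.0499, -0.9988)
n_6 = (+0.9017, -0.4324)
n_7 = (+0.8547, +0.5191)
  (0,1): δ = 140.09°  ·
  (0,2): δ = 110.59°  ·
  (0,3): δ = 75.78°  ·
  (0,4): δ = 34.91°  ✓
  (0,5): δ = 11.74°  ✓
  (0,6): δ = 73.25°  ·
  (0,7): δ = 130.14°  ·
  (1,2): δ = 150.50°  ·
  (1,3): δ = 115.69°  ·
  (1,4): δ = 74.81°  ·
  (1,5): δ = 28.17°  ✓
  (1,6): δ = 33.35°  ✓
  (1,7): δ = 90.24°  ·
  (2,3): δ = 145.19°  ·
  (2,4): δ = 104.32°  ·
  (2,5): δ = 57.67°  ✓
  (2,6): δ = 3.84°  ✓
  (2,7): δ = 60.73°  ✓
  (3,4): δ = 139.12°  ·
  (3,5): δ = 92.48°  ·
  (3,6): δ = 30.96°  ✓
  (3,7): δ = 25.93°  ✓
  (4,5): δ = 133.36°  ·
  (4,6): δ = 71.84°  ·
  (4,7): δ = 14.95°  ✓
  (5,6): δ = 118.48°  ·
  (5,7): δ = 61.59°  ✓
  (6,7): δ = 123.11°  ·
antipodal pairs: 11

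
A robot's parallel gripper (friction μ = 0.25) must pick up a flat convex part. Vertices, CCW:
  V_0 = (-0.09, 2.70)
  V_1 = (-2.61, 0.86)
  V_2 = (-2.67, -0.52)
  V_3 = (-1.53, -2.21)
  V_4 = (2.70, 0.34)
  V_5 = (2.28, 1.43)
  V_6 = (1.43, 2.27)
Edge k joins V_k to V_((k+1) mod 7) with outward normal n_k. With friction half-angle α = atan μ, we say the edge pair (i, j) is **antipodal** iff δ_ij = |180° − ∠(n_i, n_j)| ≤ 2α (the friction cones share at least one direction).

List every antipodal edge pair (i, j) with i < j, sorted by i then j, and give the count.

count = 4; pairs: (0,3), (1,4), (2,4), (2,5)

α = atan 0.25 = 14.04°;  2α = 28.07°
n_0 = (-0.5897, +0.8076)
n_1 = (-0.9991, +0.0434)
n_2 = (-0.8290, -0.5592)
n_3 = (+0.5163, -0.8564)
n_4 = (+0.9331, +0.3596)
n_5 = (+0.7029, +0.7113)
n_6 = (+0.2722, +0.9622)
  (0,1): δ = 128.62°  ·
  (0,2): δ = 92.13°  ·
  (0,3): δ = 5.05°  ✓
  (0,4): δ = 74.94°  ·
  (0,5): δ = 99.20°  ·
  (0,6): δ = 128.07°  ·
  (1,2): δ = 143.51°  ·
  (1,3): δ = 56.43°  ·
  (1,4): δ = 23.56°  ✓
  (1,5): δ = 47.83°  ·
  (1,6): δ = 76.69°  ·
  (2,3): δ = 92.92°  ·
  (2,4): δ = 12.93°  ✓
  (2,5): δ = 11.34°  ✓
  (2,6): δ = 40.20°  ·
  (3,4): δ = 100.01°  ·
  (3,5): δ = 75.74°  ·
  (3,6): δ = 46.88°  ·
  (4,5): δ = 155.73°  ·
  (4,6): δ = 126.87°  ·
  (5,6): δ = 151.13°  ·
antipodal pairs: 4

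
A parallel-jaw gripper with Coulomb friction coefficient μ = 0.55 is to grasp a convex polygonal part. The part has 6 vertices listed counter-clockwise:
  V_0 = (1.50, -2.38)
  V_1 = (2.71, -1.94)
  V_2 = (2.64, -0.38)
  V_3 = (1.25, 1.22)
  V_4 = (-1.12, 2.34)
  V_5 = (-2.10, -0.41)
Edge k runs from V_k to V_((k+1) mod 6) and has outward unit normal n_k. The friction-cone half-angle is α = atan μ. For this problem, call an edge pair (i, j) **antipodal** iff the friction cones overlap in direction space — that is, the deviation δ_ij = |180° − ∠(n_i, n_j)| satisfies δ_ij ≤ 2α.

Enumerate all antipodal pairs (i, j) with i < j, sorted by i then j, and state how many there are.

count = 5; pairs: (0,3), (0,4), (1,4), (2,5), (3,5)

α = atan 0.55 = 28.81°;  2α = 57.62°
n_0 = (+0.3417, -0.9398)
n_1 = (+0.9990, +0.0448)
n_2 = (+0.7549, +0.6558)
n_3 = (+0.4273, +0.9041)
n_4 = (-0.9420, +0.3357)
n_5 = (-0.4800, -0.8772)
  (0,1): δ = 107.41°  ·
  (0,2): δ = 69.00°  ·
  (0,3): δ = 45.28°  ✓
  (0,4): δ = 50.40°  ✓
  (0,5): δ = 131.33°  ·
  (1,2): δ = 141.59°  ·
  (1,3): δ = 117.86°  ·
  (1,4): δ = 22.18°  ✓
  (1,5): δ = 58.74°  ·
  (2,3): δ = 156.28°  ·
  (2,4): δ = 60.60°  ·
  (2,5): δ = 20.33°  ✓
  (3,4): δ = 84.32°  ·
  (3,5): δ = 3.39°  ✓
  (4,5): δ = 99.07°  ·
antipodal pairs: 5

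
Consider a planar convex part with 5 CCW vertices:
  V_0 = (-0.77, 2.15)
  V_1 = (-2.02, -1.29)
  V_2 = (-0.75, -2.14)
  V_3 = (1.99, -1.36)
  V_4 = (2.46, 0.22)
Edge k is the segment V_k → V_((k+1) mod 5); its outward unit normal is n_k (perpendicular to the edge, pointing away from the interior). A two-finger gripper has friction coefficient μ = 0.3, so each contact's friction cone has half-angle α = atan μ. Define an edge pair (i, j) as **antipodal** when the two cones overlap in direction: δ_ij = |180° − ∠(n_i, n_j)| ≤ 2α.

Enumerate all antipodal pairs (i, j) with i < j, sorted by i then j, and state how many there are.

count = 2; pairs: (0,3), (1,4)

α = atan 0.3 = 16.70°;  2α = 33.40°
n_0 = (-0.9399, +0.3415)
n_1 = (-0.5562, -0.8310)
n_2 = (+0.2738, -0.9618)
n_3 = (+0.9585, -0.2851)
n_4 = (+0.5129, +0.8584)
  (0,1): δ = 103.82°  ·
  (0,2): δ = 54.14°  ·
  (0,3): δ = 3.40°  ✓
  (0,4): δ = 79.11°  ·
  (1,2): δ = 130.32°  ·
  (1,3): δ = 72.77°  ·
  (1,4): δ = 2.93°  ✓
  (2,3): δ = 122.46°  ·
  (2,4): δ = 46.75°  ·
  (3,4): δ = 104.29°  ·
antipodal pairs: 2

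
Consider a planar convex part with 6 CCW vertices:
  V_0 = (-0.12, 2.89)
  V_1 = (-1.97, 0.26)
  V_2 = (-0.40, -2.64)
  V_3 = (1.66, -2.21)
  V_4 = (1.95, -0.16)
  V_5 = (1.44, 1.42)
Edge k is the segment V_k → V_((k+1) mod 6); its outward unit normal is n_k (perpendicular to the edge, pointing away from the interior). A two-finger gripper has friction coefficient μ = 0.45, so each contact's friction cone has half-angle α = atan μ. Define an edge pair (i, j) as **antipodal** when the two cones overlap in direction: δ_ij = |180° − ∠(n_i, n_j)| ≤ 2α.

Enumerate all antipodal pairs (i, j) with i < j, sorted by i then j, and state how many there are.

α = atan 0.45 = 24.23°;  2α = 48.46°
n_0 = (-0.8179, +0.5753)
n_1 = (-0.8794, -0.4761)
n_2 = (+0.2043, -0.9789)
n_3 = (+0.9901, -0.1401)
n_4 = (+0.9517, +0.3072)
n_5 = (+0.6858, +0.7278)
  (0,1): δ = 116.45°  ·
  (0,2): δ = 43.09°  ✓
  (0,3): δ = 27.07°  ✓
  (0,4): δ = 53.01°  ·
  (0,5): δ = 81.82°  ·
  (1,2): δ = 106.64°  ·
  (1,3): δ = 36.48°  ✓
  (1,4): δ = 10.54°  ✓
  (1,5): δ = 18.27°  ✓
  (2,3): δ = 109.84°  ·
  (2,4): δ = 83.90°  ·
  (2,5): δ = 55.09°  ·
  (3,4): δ = 154.06°  ·
  (3,5): δ = 125.25°  ·
  (4,5): δ = 151.19°  ·
antipodal pairs: 5

count = 5; pairs: (0,2), (0,3), (1,3), (1,4), (1,5)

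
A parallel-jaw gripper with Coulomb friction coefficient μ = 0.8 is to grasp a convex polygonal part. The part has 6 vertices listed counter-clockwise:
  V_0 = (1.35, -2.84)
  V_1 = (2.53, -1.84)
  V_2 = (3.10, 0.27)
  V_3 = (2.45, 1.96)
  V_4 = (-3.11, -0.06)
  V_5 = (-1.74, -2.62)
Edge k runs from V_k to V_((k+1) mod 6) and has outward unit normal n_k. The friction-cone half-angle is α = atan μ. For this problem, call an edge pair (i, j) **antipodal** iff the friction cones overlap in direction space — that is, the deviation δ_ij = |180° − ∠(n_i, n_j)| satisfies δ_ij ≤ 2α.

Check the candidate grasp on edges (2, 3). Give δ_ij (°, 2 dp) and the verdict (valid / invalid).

δ = 91.07°, invalid

α = atan 0.8 = 38.66°;  2α = 77.32°
edge 2: e_2 = (-0.65, +1.69);  n_2 = (+0.9333, +0.3590)
edge 3: e_3 = (-5.56, -2.02);  n_3 = (-0.3415, +0.9399)
∠(n_2, n_3) = 88.93°
δ = |180° − 88.93°| = 91.07°
91.07° > 2α = 77.32°  →  invalid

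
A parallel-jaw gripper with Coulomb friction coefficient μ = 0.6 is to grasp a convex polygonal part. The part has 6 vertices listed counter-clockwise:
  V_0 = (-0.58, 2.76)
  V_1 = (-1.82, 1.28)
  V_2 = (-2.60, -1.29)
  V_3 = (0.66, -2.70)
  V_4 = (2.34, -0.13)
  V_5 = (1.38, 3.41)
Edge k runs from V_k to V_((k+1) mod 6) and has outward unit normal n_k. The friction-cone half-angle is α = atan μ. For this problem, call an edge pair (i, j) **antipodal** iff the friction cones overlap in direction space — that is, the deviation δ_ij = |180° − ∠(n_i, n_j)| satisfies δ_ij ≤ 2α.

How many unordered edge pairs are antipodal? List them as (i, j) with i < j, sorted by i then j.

count = 7; pairs: (0,3), (0,4), (1,3), (1,4), (2,4), (2,5), (3,5)

α = atan 0.6 = 30.96°;  2α = 61.93°
n_0 = (-0.7665, +0.6422)
n_1 = (-0.9569, +0.2904)
n_2 = (-0.3970, -0.9178)
n_3 = (+0.8370, -0.5472)
n_4 = (+0.9651, +0.2617)
n_5 = (-0.3148, +0.9492)
  (0,1): δ = 156.93°  ·
  (0,2): δ = 73.43°  ·
  (0,3): δ = 6.79°  ✓
  (0,4): δ = 55.13°  ✓
  (0,5): δ = 148.30°  ·
  (1,2): δ = 96.51°  ·
  (1,3): δ = 16.29°  ✓
  (1,4): δ = 32.06°  ✓
  (1,5): δ = 125.23°  ·
  (2,3): δ = 99.78°  ·
  (2,4): δ = 51.44°  ✓
  (2,5): δ = 41.74°  ✓
  (3,4): δ = 131.65°  ·
  (3,5): δ = 38.48°  ✓
  (4,5): δ = 86.83°  ·
antipodal pairs: 7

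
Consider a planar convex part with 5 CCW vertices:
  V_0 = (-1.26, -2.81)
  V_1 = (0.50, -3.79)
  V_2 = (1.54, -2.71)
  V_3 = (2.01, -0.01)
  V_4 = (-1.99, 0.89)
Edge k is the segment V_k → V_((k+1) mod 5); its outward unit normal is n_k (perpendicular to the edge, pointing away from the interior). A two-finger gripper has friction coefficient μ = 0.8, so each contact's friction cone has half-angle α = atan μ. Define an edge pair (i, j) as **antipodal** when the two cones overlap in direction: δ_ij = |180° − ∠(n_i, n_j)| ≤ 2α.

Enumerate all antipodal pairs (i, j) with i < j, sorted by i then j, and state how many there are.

α = atan 0.8 = 38.66°;  2α = 77.32°
n_0 = (-0.4865, -0.8737)
n_1 = (+0.7203, -0.6936)
n_2 = (+0.9852, -0.1715)
n_3 = (+0.2195, +0.9756)
n_4 = (-0.9811, -0.1936)
  (0,1): δ = 104.81°  ·
  (0,2): δ = 70.76°  ✓
  (0,3): δ = 16.43°  ✓
  (0,4): δ = 130.27°  ·
  (1,2): δ = 145.96°  ·
  (1,3): δ = 58.76°  ✓
  (1,4): δ = 55.08°  ✓
  (2,3): δ = 92.81°  ·
  (2,4): δ = 21.04°  ✓
  (3,4): δ = 66.16°  ✓
antipodal pairs: 6

count = 6; pairs: (0,2), (0,3), (1,3), (1,4), (2,4), (3,4)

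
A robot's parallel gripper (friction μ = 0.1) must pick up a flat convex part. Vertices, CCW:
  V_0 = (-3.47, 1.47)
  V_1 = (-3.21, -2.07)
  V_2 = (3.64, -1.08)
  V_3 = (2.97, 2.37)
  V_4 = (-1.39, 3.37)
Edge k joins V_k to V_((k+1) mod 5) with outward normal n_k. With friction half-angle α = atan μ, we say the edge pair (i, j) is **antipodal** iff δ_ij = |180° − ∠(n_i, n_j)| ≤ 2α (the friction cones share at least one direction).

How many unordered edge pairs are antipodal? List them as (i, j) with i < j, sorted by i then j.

α = atan 0.1 = 5.71°;  2α = 11.42°
n_0 = (-0.9973, -0.0732)
n_1 = (+0.1430, -0.9897)
n_2 = (+0.9817, +0.1906)
n_3 = (+0.2236, +0.9747)
n_4 = (-0.6744, +0.7383)
  (0,1): δ = 85.98°  ·
  (0,2): δ = 6.79°  ✓
  (0,3): δ = 72.88°  ·
  (0,4): δ = 128.21°  ·
  (1,2): δ = 87.23°  ·
  (1,3): δ = 21.14°  ·
  (1,4): δ = 34.19°  ·
  (2,3): δ = 113.91°  ·
  (2,4): δ = 58.58°  ·
  (3,4): δ = 124.67°  ·
antipodal pairs: 1

count = 1; pairs: (0,2)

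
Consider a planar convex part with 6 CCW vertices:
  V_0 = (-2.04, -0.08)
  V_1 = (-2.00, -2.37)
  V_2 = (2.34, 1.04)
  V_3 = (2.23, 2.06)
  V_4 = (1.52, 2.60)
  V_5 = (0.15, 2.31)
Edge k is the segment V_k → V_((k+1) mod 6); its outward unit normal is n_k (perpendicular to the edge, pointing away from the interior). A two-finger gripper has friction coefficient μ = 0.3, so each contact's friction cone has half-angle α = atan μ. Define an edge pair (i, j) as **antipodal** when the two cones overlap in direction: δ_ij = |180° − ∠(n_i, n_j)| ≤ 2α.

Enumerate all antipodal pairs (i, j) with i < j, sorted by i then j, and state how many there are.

count = 3; pairs: (0,2), (1,4), (1,5)

α = atan 0.3 = 16.70°;  2α = 33.40°
n_0 = (-0.9998, -0.0175)
n_1 = (+0.6178, -0.7863)
n_2 = (+0.9942, +0.1072)
n_3 = (+0.6054, +0.7959)
n_4 = (-0.2071, +0.9783)
n_5 = (-0.7373, +0.6756)
  (0,1): δ = 52.84°  ·
  (0,2): δ = 5.15°  ✓
  (0,3): δ = 51.74°  ·
  (0,4): δ = 100.95°  ·
  (0,5): δ = 136.50°  ·
  (1,2): δ = 122.00°  ·
  (1,3): δ = 75.41°  ·
  (1,4): δ = 26.21°  ✓
  (1,5): δ = 9.34°  ✓
  (2,3): δ = 133.41°  ·
  (2,4): δ = 84.20°  ·
  (2,5): δ = 48.65°  ·
  (3,4): δ = 130.79°  ·
  (3,5): δ = 95.24°  ·
  (4,5): δ = 144.45°  ·
antipodal pairs: 3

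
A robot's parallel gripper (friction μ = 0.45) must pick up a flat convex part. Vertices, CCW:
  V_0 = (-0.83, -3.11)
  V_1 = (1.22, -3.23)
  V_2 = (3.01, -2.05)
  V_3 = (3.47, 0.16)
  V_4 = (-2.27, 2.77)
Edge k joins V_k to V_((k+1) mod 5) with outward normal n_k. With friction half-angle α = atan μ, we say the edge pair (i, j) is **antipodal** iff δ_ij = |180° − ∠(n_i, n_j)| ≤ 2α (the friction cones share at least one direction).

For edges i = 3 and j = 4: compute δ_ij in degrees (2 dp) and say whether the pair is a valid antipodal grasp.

δ = 51.79°, invalid

α = atan 0.45 = 24.23°;  2α = 48.46°
edge 3: e_3 = (-5.74, +2.61);  n_3 = (+0.4139, +0.9103)
edge 4: e_4 = (+1.44, -5.88);  n_4 = (-0.9713, -0.2379)
∠(n_3, n_4) = 128.21°
δ = |180° − 128.21°| = 51.79°
51.79° > 2α = 48.46°  →  invalid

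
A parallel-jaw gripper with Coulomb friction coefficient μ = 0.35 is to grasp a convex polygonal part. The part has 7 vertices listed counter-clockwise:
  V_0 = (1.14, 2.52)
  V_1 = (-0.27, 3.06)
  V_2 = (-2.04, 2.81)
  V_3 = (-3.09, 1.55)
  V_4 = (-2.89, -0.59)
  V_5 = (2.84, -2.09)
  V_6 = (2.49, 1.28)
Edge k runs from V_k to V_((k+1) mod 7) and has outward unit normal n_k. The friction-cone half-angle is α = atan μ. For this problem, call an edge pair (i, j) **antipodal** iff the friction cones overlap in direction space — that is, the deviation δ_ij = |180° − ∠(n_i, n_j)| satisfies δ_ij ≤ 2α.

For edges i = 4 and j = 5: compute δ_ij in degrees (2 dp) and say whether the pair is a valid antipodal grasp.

α = atan 0.35 = 19.29°;  2α = 38.58°
edge 4: e_4 = (+5.73, -1.50);  n_4 = (-0.2532, -0.9674)
edge 5: e_5 = (-0.35, +3.37);  n_5 = (+0.9947, +0.1033)
∠(n_4, n_5) = 110.60°
δ = |180° − 110.60°| = 69.40°
69.40° > 2α = 38.58°  →  invalid

δ = 69.40°, invalid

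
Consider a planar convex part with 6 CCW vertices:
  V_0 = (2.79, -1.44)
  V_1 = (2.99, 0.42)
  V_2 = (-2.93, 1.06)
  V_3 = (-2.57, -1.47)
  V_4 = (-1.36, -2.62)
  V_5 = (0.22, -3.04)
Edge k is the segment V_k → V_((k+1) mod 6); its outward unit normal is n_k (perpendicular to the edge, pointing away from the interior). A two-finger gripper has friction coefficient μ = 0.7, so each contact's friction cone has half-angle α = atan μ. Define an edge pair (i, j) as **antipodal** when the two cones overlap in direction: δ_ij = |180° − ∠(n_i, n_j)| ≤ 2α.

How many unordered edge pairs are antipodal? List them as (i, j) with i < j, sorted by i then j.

α = atan 0.7 = 34.99°;  2α = 69.98°
n_0 = (+0.9943, -0.1069)
n_1 = (+0.1075, +0.9942)
n_2 = (-0.9900, -0.1409)
n_3 = (-0.6889, -0.7248)
n_4 = (-0.2569, -0.9664)
n_5 = (+0.5285, -0.8489)
  (0,1): δ = 90.03°  ·
  (0,2): δ = 14.24°  ✓
  (0,3): δ = 52.59°  ✓
  (0,4): δ = 81.25°  ·
  (0,5): δ = 128.04°  ·
  (1,2): δ = 75.73°  ·
  (1,3): δ = 37.37°  ✓
  (1,4): δ = 8.72°  ✓
  (1,5): δ = 38.08°  ✓
  (2,3): δ = 141.64°  ·
  (2,4): δ = 112.98°  ·
  (2,5): δ = 66.19°  ✓
  (3,4): δ = 151.34°  ·
  (3,5): δ = 104.55°  ·
  (4,5): δ = 133.21°  ·
antipodal pairs: 6

count = 6; pairs: (0,2), (0,3), (1,3), (1,4), (1,5), (2,5)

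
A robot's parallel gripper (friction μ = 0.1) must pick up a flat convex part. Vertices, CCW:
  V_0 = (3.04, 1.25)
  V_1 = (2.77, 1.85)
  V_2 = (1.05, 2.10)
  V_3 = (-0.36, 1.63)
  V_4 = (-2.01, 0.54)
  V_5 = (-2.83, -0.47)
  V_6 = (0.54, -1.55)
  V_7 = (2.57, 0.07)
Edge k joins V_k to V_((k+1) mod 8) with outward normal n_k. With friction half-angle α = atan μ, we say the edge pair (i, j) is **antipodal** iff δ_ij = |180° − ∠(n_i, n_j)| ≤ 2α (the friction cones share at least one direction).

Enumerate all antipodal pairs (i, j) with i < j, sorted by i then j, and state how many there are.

α = atan 0.1 = 5.71°;  2α = 11.42°
n_0 = (+0.9119, +0.4104)
n_1 = (+0.1438, +0.9896)
n_2 = (-0.3162, +0.9487)
n_3 = (-0.5512, +0.8344)
n_4 = (-0.7763, +0.6303)
n_5 = (-0.3052, -0.9523)
n_6 = (+0.6238, -0.7816)
n_7 = (+0.9290, -0.3700)
  (0,1): δ = 122.50°  ·
  (0,2): δ = 95.79°  ·
  (0,3): δ = 80.78°  ·
  (0,4): δ = 63.30°  ·
  (0,5): δ = 48.00°  ·
  (0,6): δ = 104.36°  ·
  (0,7): δ = 134.05°  ·
  (1,2): δ = 153.30°  ·
  (1,3): δ = 138.28°  ·
  (1,4): δ = 120.80°  ·
  (1,5): δ = 9.50°  ✓
  (1,6): δ = 46.86°  ·
  (1,7): δ = 76.55°  ·
  (2,3): δ = 164.99°  ·
  (2,4): δ = 147.51°  ·
  (2,5): δ = 36.20°  ·
  (2,6): δ = 20.16°  ·
  (2,7): δ = 49.85°  ·
  (3,4): δ = 162.52°  ·
  (3,5): δ = 51.22°  ·
  (3,6): δ = 5.14°  ✓
  (3,7): δ = 34.83°  ·
  (4,5): δ = 68.70°  ·
  (4,6): δ = 12.34°  ·
  (4,7): δ = 17.35°  ·
  (5,6): δ = 123.64°  ·
  (5,7): δ = 93.95°  ·
  (6,7): δ = 150.31°  ·
antipodal pairs: 2

count = 2; pairs: (1,5), (3,6)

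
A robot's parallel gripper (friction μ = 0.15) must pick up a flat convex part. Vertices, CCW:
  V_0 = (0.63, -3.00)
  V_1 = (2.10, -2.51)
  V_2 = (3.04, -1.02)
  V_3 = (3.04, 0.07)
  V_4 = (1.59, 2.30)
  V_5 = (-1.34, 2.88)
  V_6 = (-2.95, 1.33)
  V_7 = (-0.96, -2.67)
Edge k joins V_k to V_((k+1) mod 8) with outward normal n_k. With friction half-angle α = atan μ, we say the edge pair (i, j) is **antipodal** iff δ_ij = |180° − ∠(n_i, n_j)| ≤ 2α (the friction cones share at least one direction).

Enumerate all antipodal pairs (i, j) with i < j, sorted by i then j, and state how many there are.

α = atan 0.15 = 8.53°;  2α = 17.06°
n_0 = (+0.3162, -0.9487)
n_1 = (+0.8458, -0.5336)
n_2 = (+1.0000, -0.0000)
n_3 = (+0.8384, +0.5451)
n_4 = (+0.1942, +0.9810)
n_5 = (-0.6936, +0.7204)
n_6 = (-0.8953, -0.4454)
n_7 = (-0.2032, -0.9791)
  (0,1): δ = 140.68°  ·
  (0,2): δ = 108.43°  ·
  (0,3): δ = 75.40°  ·
  (0,4): δ = 29.63°  ·
  (0,5): δ = 25.48°  ·
  (0,6): δ = 98.02°  ·
  (0,7): δ = 149.84°  ·
  (1,2): δ = 147.75°  ·
  (1,3): δ = 114.72°  ·
  (1,4): δ = 68.95°  ·
  (1,5): δ = 13.84°  ✓
  (1,6): δ = 58.70°  ·
  (1,7): δ = 110.52°  ·
  (2,3): δ = 146.97°  ·
  (2,4): δ = 101.20°  ·
  (2,5): δ = 46.09°  ·
  (2,6): δ = 26.45°  ·
  (2,7): δ = 78.27°  ·
  (3,4): δ = 134.23°  ·
  (3,5): δ = 79.12°  ·
  (3,6): δ = 6.58°  ✓
  (3,7): δ = 45.24°  ·
  (4,5): δ = 124.89°  ·
  (4,6): δ = 52.35°  ·
  (4,7): δ = 0.53°  ✓
  (5,6): δ = 107.46°  ·
  (5,7): δ = 55.64°  ·
  (6,7): δ = 128.18°  ·
antipodal pairs: 3

count = 3; pairs: (1,5), (3,6), (4,7)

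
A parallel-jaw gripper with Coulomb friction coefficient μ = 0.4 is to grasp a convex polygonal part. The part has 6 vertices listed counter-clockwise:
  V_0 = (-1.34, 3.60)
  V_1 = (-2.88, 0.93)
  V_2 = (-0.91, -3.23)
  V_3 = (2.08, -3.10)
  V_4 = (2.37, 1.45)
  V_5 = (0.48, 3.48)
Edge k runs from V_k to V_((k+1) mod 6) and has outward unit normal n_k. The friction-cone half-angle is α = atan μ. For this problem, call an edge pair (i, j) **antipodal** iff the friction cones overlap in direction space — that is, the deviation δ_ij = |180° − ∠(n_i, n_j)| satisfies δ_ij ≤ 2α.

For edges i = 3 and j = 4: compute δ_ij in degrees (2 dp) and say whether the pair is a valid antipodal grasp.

δ = 133.40°, invalid

α = atan 0.4 = 21.80°;  2α = 43.60°
edge 3: e_3 = (+0.29, +4.55);  n_3 = (+0.9980, -0.0636)
edge 4: e_4 = (-1.89, +2.03);  n_4 = (+0.7319, +0.6814)
∠(n_3, n_4) = 46.60°
δ = |180° − 46.60°| = 133.40°
133.40° > 2α = 43.60°  →  invalid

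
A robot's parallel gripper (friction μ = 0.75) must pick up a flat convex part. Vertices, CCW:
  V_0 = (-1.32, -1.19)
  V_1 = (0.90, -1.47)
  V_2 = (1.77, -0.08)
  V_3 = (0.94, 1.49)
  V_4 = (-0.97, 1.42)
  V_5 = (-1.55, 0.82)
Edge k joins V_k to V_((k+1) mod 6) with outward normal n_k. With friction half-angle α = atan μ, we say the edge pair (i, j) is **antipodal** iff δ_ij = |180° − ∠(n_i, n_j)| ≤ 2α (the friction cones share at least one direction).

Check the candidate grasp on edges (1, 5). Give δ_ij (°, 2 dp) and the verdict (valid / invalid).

α = atan 0.75 = 36.87°;  2α = 73.74°
edge 1: e_1 = (+0.87, +1.39);  n_1 = (+0.8477, -0.5305)
edge 5: e_5 = (+0.23, -2.01);  n_5 = (-0.9935, -0.1137)
∠(n_1, n_5) = 141.43°
δ = |180° − 141.43°| = 38.57°
38.57° ≤ 2α = 73.74°  →  valid

δ = 38.57°, valid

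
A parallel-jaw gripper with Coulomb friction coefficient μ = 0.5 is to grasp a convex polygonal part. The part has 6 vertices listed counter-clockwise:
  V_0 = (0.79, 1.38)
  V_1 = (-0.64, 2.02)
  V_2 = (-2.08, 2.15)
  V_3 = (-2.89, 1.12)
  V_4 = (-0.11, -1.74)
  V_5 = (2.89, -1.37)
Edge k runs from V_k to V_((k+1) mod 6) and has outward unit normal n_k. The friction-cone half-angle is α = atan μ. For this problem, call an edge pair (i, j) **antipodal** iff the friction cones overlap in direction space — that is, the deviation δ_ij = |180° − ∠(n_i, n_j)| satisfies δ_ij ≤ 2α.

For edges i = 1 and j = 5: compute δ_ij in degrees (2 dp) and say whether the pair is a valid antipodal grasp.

δ = 132.53°, invalid

α = atan 0.5 = 26.57°;  2α = 53.13°
edge 1: e_1 = (-1.44, +0.13);  n_1 = (+0.0899, +0.9959)
edge 5: e_5 = (-2.10, +2.75);  n_5 = (+0.7948, +0.6069)
∠(n_1, n_5) = 47.47°
δ = |180° − 47.47°| = 132.53°
132.53° > 2α = 53.13°  →  invalid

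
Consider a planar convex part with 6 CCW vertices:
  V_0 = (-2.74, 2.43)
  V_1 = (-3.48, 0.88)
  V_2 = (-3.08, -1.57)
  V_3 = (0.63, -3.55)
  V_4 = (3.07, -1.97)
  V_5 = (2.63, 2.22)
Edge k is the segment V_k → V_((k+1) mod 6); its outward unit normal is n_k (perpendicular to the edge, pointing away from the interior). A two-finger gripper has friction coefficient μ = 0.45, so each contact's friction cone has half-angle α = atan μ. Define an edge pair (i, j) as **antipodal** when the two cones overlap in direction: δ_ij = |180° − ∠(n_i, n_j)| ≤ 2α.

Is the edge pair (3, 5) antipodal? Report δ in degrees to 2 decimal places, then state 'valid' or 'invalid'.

α = atan 0.45 = 24.23°;  2α = 48.46°
edge 3: e_3 = (+2.44, +1.58);  n_3 = (+0.5435, -0.8394)
edge 5: e_5 = (-5.37, +0.21);  n_5 = (+0.0391, +0.9992)
∠(n_3, n_5) = 144.84°
δ = |180° − 144.84°| = 35.16°
35.16° ≤ 2α = 48.46°  →  valid

δ = 35.16°, valid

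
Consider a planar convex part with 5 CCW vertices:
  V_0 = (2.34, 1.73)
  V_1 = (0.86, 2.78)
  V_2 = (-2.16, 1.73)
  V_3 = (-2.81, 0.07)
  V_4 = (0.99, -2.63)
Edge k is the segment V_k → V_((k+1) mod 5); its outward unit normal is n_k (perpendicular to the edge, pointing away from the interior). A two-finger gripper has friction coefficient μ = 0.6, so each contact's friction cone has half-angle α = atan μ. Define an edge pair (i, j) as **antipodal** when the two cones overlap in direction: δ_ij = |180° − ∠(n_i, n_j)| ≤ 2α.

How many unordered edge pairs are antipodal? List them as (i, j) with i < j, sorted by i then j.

count = 4; pairs: (0,3), (1,3), (1,4), (2,4)

α = atan 0.6 = 30.96°;  2α = 61.93°
n_0 = (+0.5786, +0.8156)
n_1 = (-0.3284, +0.9445)
n_2 = (-0.9312, +0.3646)
n_3 = (-0.5792, -0.8152)
n_4 = (+0.9553, -0.2958)
  (0,1): δ = 125.47°  ·
  (0,2): δ = 76.03°  ·
  (0,3): δ = 0.04°  ✓
  (0,4): δ = 108.15°  ·
  (1,2): δ = 130.56°  ·
  (1,3): δ = 54.57°  ✓
  (1,4): δ = 53.62°  ✓
  (2,3): δ = 104.01°  ·
  (2,4): δ = 4.18°  ✓
  (3,4): δ = 71.81°  ·
antipodal pairs: 4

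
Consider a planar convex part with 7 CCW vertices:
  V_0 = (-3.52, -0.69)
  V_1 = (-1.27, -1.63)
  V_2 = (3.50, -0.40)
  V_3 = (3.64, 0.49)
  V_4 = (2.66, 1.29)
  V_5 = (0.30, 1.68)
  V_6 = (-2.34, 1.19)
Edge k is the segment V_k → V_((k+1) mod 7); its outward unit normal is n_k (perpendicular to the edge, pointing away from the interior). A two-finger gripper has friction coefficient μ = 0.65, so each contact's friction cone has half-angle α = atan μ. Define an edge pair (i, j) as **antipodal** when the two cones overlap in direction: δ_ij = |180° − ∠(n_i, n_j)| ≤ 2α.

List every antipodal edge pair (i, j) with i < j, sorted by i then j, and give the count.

count = 8; pairs: (0,3), (0,4), (0,5), (1,3), (1,4), (1,5), (1,6), (2,6)

α = atan 0.65 = 33.02°;  2α = 66.05°
n_0 = (-0.3855, -0.9227)
n_1 = (+0.2497, -0.9683)
n_2 = (+0.9879, -0.1554)
n_3 = (+0.6324, +0.7747)
n_4 = (+0.1630, +0.9866)
n_5 = (-0.1825, +0.9832)
n_6 = (-0.8470, +0.5316)
  (0,1): δ = 142.87°  ·
  (0,2): δ = 76.27°  ·
  (0,3): δ = 16.55°  ✓
  (0,4): δ = 13.29°  ✓
  (0,5): δ = 33.19°  ✓
  (0,6): δ = 80.56°  ·
  (1,2): δ = 113.40°  ·
  (1,3): δ = 53.69°  ✓
  (1,4): δ = 23.84°  ✓
  (1,5): δ = 3.94°  ✓
  (1,6): δ = 43.43°  ✓
  (2,3): δ = 120.29°  ·
  (2,4): δ = 90.44°  ·
  (2,5): δ = 70.55°  ·
  (2,6): δ = 23.18°  ✓
  (3,4): δ = 150.16°  ·
  (3,5): δ = 130.26°  ·
  (3,6): δ = 82.89°  ·
  (4,5): δ = 160.10°  ·
  (4,6): δ = 112.73°  ·
  (5,6): δ = 132.63°  ·
antipodal pairs: 8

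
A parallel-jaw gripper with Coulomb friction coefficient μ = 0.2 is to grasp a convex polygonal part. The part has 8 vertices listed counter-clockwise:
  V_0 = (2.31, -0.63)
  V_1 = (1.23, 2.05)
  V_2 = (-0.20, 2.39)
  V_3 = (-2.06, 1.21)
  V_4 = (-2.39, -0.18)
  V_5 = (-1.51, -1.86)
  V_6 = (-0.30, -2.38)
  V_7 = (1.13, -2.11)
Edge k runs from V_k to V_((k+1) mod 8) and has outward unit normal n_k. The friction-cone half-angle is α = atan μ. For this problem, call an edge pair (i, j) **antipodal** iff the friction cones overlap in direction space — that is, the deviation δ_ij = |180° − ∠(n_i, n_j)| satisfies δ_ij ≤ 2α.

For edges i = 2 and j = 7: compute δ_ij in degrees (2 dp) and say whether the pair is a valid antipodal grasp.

δ = 19.04°, valid

α = atan 0.2 = 11.31°;  2α = 22.62°
edge 2: e_2 = (-1.86, -1.18);  n_2 = (-0.5357, +0.8444)
edge 7: e_7 = (+1.18, +1.48);  n_7 = (+0.7819, -0.6234)
∠(n_2, n_7) = 160.96°
δ = |180° − 160.96°| = 19.04°
19.04° ≤ 2α = 22.62°  →  valid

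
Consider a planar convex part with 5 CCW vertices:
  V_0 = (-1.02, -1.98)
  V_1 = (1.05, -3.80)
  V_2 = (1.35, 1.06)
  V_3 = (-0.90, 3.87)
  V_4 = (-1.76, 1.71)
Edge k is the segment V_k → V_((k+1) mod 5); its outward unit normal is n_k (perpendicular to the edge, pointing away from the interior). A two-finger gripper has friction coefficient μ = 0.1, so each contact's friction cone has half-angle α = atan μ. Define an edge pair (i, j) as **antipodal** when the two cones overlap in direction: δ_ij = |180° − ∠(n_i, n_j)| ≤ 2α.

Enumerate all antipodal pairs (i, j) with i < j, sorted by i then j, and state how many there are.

count = 1; pairs: (0,2)

α = atan 0.1 = 5.71°;  2α = 11.42°
n_0 = (-0.6603, -0.7510)
n_1 = (+0.9981, -0.0616)
n_2 = (+0.7806, +0.6250)
n_3 = (-0.9291, +0.3699)
n_4 = (-0.9805, -0.1966)
  (0,1): δ = 52.21°  ·
  (0,2): δ = 9.99°  ✓
  (0,3): δ = 109.61°  ·
  (0,4): δ = 142.66°  ·
  (1,2): δ = 137.78°  ·
  (1,3): δ = 18.18°  ·
  (1,4): δ = 14.87°  ·
  (2,3): δ = 60.39°  ·
  (2,4): δ = 27.34°  ·
  (3,4): δ = 146.95°  ·
antipodal pairs: 1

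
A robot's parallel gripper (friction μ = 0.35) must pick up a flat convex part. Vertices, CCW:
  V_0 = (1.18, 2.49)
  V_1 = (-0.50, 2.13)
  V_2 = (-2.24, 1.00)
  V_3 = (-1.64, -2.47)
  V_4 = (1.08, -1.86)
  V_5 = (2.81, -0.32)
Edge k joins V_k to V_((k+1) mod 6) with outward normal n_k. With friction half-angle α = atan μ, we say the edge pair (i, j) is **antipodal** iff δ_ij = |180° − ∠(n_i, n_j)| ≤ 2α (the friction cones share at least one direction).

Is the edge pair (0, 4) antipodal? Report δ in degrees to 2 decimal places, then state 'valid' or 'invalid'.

α = atan 0.35 = 19.29°;  2α = 38.58°
edge 0: e_0 = (-1.68, -0.36);  n_0 = (-0.2095, +0.9778)
edge 4: e_4 = (+1.73, +1.54);  n_4 = (+0.6649, -0.7469)
∠(n_0, n_4) = 150.42°
δ = |180° − 150.42°| = 29.58°
29.58° ≤ 2α = 38.58°  →  valid

δ = 29.58°, valid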